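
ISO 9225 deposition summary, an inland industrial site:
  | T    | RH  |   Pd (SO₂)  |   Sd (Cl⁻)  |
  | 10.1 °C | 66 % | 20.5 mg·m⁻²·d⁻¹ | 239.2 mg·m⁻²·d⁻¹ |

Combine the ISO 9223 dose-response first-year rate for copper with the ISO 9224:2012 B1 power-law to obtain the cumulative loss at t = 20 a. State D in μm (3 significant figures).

copper: f(T) = -0.080·(T−10) [T>10 °C] = -0.0080
  SO₂ term: 0.0053·20.5^0.26·exp(0.059·66-0.0080) = 0.5662
  Sd branch = 0.01025·Sd^0.27·e^(0.036·RH+0.049·T) = 0.794 μm/a
  sum: 0.5662 + 0.794 → r_corr = 1.36 μm/a
ISO 9224: D(t) = r_corr · t^b with b = 0.667 (copper, B1)
  D(20) = 1.36 × 20^0.667 = 1.36 × 7.375 = 10.03 μm

D(20) = 10.0 μm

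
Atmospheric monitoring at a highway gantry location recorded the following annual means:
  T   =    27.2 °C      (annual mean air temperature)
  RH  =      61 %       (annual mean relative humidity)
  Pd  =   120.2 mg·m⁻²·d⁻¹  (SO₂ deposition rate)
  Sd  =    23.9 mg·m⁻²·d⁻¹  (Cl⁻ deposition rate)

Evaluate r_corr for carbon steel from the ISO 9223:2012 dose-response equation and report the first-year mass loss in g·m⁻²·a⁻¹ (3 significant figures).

r_corr = 352 g·m⁻²·a⁻¹

carbon steel: f(T) = -0.054·(T−10) [T>10 °C] = -0.9288
  SO₂ term: 1.77·120.2^0.52·exp(0.02·61-0.9288) = 28.58
  Sd branch = 0.102·Sd^0.62·e^(0.033·RH+0.04·T) = 16.22 μm/a
  sum: 28.58 + 16.22 → r_corr = 44.79 μm/a
Convert to mass loss: 44.79 μm/a × 7.85 g/cm³ = 351.6 g·m⁻²·a⁻¹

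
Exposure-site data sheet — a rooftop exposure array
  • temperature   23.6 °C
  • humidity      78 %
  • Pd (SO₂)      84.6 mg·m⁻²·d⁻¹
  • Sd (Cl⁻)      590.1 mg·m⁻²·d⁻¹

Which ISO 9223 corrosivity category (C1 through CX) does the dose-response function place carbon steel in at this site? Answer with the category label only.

carbon steel: T>10 °C ⇒ hinge -0.054·(23.6−10) = -0.7344
  SO₂ term: 1.77·84.6^0.52·exp(0.02·78-0.7344) = 40.62
  Sd branch = 0.102·Sd^0.62·e^(0.033·RH+0.04·T) = 179.6 μm/a
  r_corr = 40.62 + 179.6 = 220.3 μm/a
ISO 9223 Table 2 (carbon steel): 200 < 220 ≤ 700 μm/a ⇒ CX

CX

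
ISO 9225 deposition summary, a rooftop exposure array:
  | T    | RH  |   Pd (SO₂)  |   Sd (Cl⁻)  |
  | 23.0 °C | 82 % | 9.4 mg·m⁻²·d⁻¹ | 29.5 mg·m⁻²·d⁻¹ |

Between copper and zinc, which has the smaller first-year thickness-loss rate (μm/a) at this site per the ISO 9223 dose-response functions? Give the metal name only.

copper

copper: T>10 °C ⇒ hinge -0.080·(23.0−10) = -1.0400
  SO₂ term: 0.0053·9.4^0.26·exp(0.059·82-1.0400) = 0.4234
  Cl⁻ term: 0.01025·29.5^0.27·exp(0.036·82+0.049·23.0) = 1.51
  r_corr = 0.4234 + 1.51 = 1.934 μm/a
zinc: f(T) = -0.071·(T−10) [T>10 °C] = -0.9230
  SO₂ term: 0.0129·9.4^0.44·exp(0.046·82-0.9230) = 0.5971
  Sd branch = 0.0175·Sd^0.57·e^(0.008·RH+0.085·T) = 1.64 μm/a
  r_corr = 0.5971 + 1.64 = 2.237 μm/a
Ordering by μm/a: zinc (2.24) > copper (1.93)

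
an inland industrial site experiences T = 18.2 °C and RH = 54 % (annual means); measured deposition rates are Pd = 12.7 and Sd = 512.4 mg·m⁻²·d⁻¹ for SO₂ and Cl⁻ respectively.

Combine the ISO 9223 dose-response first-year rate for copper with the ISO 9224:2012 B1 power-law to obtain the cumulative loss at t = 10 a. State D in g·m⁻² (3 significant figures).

copper: f(T) = -0.080·(T−10) [T>10 °C] = -0.6560
  SO₂ term: 0.0053·12.7^0.26·exp(0.059·54-0.6560) = 0.1288
  Sd branch = 0.01025·Sd^0.27·e^(0.036·RH+0.049·T) = 0.9417 μm/a
  sum: 0.1288 + 0.9417 → r_corr = 1.07 μm/a
Long-term exponent b (ISO 9224 Table 2, B1) = 0.667
  D(10) = 1.07 × 10^0.667 = 1.07 × 4.645 = 4.973 μm
  Mass loss = 4.973 μm × 8.96 g/cm³ = 44.55 g·m⁻²

D(10) = 44.6 g·m⁻²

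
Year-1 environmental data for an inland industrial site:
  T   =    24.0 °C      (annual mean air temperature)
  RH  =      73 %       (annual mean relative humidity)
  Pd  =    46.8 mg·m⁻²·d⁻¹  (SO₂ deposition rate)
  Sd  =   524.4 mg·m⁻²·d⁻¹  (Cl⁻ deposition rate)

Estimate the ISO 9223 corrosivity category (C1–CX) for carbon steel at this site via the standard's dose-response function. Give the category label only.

carbon steel: T>10 °C ⇒ hinge -0.054·(24.0−10) = -0.7560
  sulphur-dioxide contribution → 26.44 μm/a
  chloride contribution → 143.9 μm/a
  ⇒ r_corr(carbon steel) = 170.3 μm/a
Category bounds: 80…200 μm/a bracket r_corr ⇒ C5

C5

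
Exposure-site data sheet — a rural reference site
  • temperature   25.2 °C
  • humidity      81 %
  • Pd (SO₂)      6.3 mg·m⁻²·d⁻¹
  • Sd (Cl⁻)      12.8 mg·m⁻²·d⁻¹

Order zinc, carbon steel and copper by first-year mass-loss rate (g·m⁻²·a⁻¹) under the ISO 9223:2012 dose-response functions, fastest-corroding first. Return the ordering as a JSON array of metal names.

zinc: f(T) = -0.071·(T−10) [T>10 °C] = -1.0792
  sulphur-dioxide contribution → 0.4091 μm/a
  chloride contribution → 1.219 μm/a
  total first-year rate 1.628 μm/a
  mass loss = 1.628 μm/a × 7.14 g/cm³ = 11.62 g·m⁻²·a⁻¹
carbon steel: f(T) = -0.054·(T−10) [T>10 °C] = -0.8208
  sulphur-dioxide contribution → 10.25 μm/a
  chloride contribution → 19.67 μm/a
  total first-year rate 29.92 μm/a
  mass loss = 29.92 μm/a × 7.85 g/cm³ = 234.8 g·m⁻²·a⁻¹
copper: temperature factor f = -0.080·(15.2) = -1.2160
  sulphur-dioxide contribution → 0.3016 μm/a
  chloride contribution → 1.295 μm/a
  total first-year rate 1.597 μm/a
  mass loss = 1.597 μm/a × 8.96 g/cm³ = 14.31 g·m⁻²·a⁻¹
Ordering by g·m⁻²·a⁻¹: carbon steel (235) > copper (14.3) > zinc (11.6)

["carbon steel", "copper", "zinc"]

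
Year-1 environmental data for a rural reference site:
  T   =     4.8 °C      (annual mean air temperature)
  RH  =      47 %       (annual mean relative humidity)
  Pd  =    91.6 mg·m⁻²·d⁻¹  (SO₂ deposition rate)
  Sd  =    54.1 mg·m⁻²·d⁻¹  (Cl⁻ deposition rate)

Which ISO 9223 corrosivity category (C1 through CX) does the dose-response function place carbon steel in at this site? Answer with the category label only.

carbon steel: T≤10 °C ⇒ hinge +0.150·(4.8−10) = -0.7800
  SO₂ term: 1.77·91.6^0.52·exp(0.02·47-0.7800) = 21.76
  Cl⁻ term: 0.102·54.1^0.62·exp(0.033·47+0.04·4.8) = 6.921
  sum: 21.76 + 6.921 → r_corr = 28.68 μm/a
28.7 μm/a falls in (25, 50] for carbon steel → category C3

C3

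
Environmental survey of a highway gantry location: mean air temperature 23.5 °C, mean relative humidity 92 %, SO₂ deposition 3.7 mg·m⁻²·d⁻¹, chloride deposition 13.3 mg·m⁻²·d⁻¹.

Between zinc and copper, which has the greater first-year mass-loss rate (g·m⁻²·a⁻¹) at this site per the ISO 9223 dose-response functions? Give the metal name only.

zinc: temperature factor f = -0.071·(13.5) = -0.9585
  sulphur-dioxide contribution → 0.6057 μm/a
  chloride contribution → 1.177 μm/a
  total first-year rate 1.783 μm/a
  mass loss = 1.783 μm/a × 7.14 g/cm³ = 12.73 g·m⁻²·a⁻¹
copper: T>10 °C ⇒ hinge -0.080·(23.5−10) = -1.0800
  sulphur-dioxide contribution → 0.5759 μm/a
  chloride contribution → 1.789 μm/a
  total first-year rate 2.365 μm/a
  mass loss = 2.365 μm/a × 8.96 g/cm³ = 21.19 g·m⁻²·a⁻¹
Ordering by g·m⁻²·a⁻¹: copper (21.2) > zinc (12.7)

copper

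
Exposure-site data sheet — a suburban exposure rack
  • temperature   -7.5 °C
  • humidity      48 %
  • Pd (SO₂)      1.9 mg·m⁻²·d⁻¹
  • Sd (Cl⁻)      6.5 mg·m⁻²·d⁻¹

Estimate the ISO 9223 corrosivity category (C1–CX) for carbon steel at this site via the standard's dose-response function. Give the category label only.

C2

carbon steel: f(T) = +0.150·(T−10) [T≤10 °C] = -2.6250
  Pd branch = 1.77·Pd^0.52·e^(0.02·RH+f) = 0.4675 μm/a
  Sd branch = 0.102·Sd^0.62·e^(0.033·RH+0.04·T) = 1.176 μm/a
  sum: 0.4675 + 1.176 → r_corr = 1.643 μm/a
Category bounds: 1.3…25 μm/a bracket r_corr ⇒ C2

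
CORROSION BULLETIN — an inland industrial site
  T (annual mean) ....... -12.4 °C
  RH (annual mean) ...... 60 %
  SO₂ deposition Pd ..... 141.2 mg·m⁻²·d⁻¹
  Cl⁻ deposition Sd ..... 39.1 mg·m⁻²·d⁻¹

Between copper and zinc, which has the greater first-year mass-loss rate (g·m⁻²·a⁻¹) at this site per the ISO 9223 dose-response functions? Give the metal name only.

zinc

copper: T≤10 °C ⇒ hinge +0.126·(-12.4−10) = -2.8224
  Pd branch = 0.0053·Pd^0.26·e^(0.059·RH+f) = 0.03934 μm/a
  Cl⁻ term: 0.01025·39.1^0.27·exp(0.036·60+0.049·-12.4) = 0.1303
  r_corr = 0.03934 + 0.1303 = 0.1696 μm/a
  mass loss = 0.1696 μm/a × 8.96 g/cm³ = 1.52 g·m⁻²·a⁻¹
zinc: T≤10 °C ⇒ hinge +0.038·(-12.4−10) = -0.8512
  SO₂ term: 0.0129·141.2^0.44·exp(0.046·60-0.8512) = 0.7682
  Sd branch = 0.0175·Sd^0.57·e^(0.008·RH+0.085·T) = 0.07967 μm/a
  sum: 0.7682 + 0.07967 → r_corr = 0.8479 μm/a
  mass loss = 0.8479 μm/a × 7.14 g/cm³ = 6.054 g·m⁻²·a⁻¹
Ordering by g·m⁻²·a⁻¹: zinc (6.05) > copper (1.52)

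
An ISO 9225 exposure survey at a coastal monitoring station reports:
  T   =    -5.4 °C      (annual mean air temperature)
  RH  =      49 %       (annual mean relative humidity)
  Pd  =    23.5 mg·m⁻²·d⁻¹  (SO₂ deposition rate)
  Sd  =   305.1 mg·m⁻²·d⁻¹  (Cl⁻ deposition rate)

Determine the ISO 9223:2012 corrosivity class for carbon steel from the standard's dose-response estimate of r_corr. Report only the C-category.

C2

carbon steel: f(T) = +0.150·(T−10) [T≤10 °C] = -2.3100
  Pd branch = 1.77·Pd^0.52·e^(0.02·RH+f) = 2.417 μm/a
  Cl⁻ term: 0.102·305.1^0.62·exp(0.033·49+0.04·-5.4) = 14.37
  r_corr = 2.417 + 14.37 = 16.79 μm/a
Category bounds: 1.3…25 μm/a bracket r_corr ⇒ C2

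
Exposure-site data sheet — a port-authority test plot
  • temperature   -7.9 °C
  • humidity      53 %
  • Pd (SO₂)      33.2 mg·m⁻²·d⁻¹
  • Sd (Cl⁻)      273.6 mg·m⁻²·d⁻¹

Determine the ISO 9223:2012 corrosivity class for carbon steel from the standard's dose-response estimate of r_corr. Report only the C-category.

carbon steel: T≤10 °C ⇒ hinge +0.150·(-7.9−10) = -2.6850
  Pd branch = 1.77·Pd^0.52·e^(0.02·RH+f) = 2.154 μm/a
  Sd branch = 0.102·Sd^0.62·e^(0.033·RH+0.04·T) = 13.87 μm/a
  r_corr = 2.154 + 13.87 = 16.02 μm/a
Category bounds: 1.3…25 μm/a bracket r_corr ⇒ C2

C2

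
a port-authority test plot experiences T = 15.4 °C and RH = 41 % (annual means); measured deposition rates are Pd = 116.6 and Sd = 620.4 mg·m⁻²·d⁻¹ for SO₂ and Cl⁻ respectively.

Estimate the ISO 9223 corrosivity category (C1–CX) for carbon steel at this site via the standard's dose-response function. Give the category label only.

C4

carbon steel: f(T) = -0.054·(T−10) [T>10 °C] = -0.2916
  sulphur-dioxide contribution → 35.66 μm/a
  chloride contribution → 39.37 μm/a
  total first-year rate 75.03 μm/a
ISO 9223 Table 2 (carbon steel): 50 < 75 ≤ 80 μm/a ⇒ C4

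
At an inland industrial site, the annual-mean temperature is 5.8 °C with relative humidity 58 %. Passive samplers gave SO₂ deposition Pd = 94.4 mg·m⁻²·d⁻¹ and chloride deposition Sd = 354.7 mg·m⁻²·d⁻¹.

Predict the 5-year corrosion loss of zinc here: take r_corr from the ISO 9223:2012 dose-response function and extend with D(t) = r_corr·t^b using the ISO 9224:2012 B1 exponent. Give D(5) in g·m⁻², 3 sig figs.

D(5) = 65.2 g·m⁻²

zinc: f(T) = +0.038·(T−10) [T≤10 °C] = -0.1596
  Pd branch = 0.0129·Pd^0.44·e^(0.046·RH+f) = 1.172 μm/a
  Sd branch = 0.0175·Sd^0.57·e^(0.008·RH+0.085·T) = 1.294 μm/a
  r_corr = 1.172 + 1.294 = 2.467 μm/a
Power-law: D(5) = r_corr · 5^0.813
  D(5) = 2.467 × 5^0.813 = 2.467 × 3.701 = 9.127 μm
  Mass loss = 9.127 μm × 7.14 g/cm³ = 65.17 g·m⁻²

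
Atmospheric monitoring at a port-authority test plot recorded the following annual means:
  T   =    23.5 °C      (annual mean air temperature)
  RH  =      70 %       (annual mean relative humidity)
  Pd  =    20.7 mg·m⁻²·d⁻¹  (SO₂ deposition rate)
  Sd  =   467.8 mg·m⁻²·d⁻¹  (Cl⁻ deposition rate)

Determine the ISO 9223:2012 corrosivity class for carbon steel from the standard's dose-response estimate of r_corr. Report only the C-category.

carbon steel: f(T) = -0.054·(T−10) [T>10 °C] = -0.7290
  SO₂ term: 1.77·20.7^0.52·exp(0.02·70-0.7290) = 16.74
  Sd branch = 0.102·Sd^0.62·e^(0.033·RH+0.04·T) = 119 μm/a
  r_corr = 16.74 + 119 = 135.7 μm/a
Category bounds: 80…200 μm/a bracket r_corr ⇒ C5

C5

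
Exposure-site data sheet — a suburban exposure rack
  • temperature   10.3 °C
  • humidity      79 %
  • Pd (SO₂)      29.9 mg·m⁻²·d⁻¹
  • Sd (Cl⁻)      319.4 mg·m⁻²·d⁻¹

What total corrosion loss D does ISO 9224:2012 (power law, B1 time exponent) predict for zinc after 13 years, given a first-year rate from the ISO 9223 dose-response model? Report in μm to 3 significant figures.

D(13) = 34.2 μm

zinc: f(T) = -0.071·(T−10) [T>10 °C] = -0.0213
  Pd branch = 0.0129·Pd^0.44·e^(0.046·RH+f) = 2.132 μm/a
  Sd branch = 0.0175·Sd^0.57·e^(0.008·RH+0.085·T) = 2.115 μm/a
  r_corr = 2.132 + 2.115 = 4.247 μm/a
Long-term exponent b (ISO 9224 Table 2, B1) = 0.813
  D(13) = 4.247 × 13^0.813 = 4.247 × 8.047 = 34.17 μm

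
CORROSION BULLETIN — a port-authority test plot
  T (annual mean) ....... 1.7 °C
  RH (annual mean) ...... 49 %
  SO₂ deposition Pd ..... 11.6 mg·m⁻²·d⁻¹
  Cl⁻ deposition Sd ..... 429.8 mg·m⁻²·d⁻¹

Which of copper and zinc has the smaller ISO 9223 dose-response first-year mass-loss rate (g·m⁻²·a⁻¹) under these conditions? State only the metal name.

copper: f(T) = +0.126·(T−10) [T≤10 °C] = -1.0458
  Pd branch = 0.0053·Pd^0.26·e^(0.059·RH+f) = 0.06344 μm/a
  Sd branch = 0.01025·Sd^0.27·e^(0.036·RH+0.049·T) = 0.3342 μm/a
  r_corr = 0.06344 + 0.3342 = 0.3976 μm/a
  mass loss = 0.3976 μm/a × 8.96 g/cm³ = 3.563 g·m⁻²·a⁻¹
zinc: temperature factor f = +0.038·(-8.3) = -0.3154
  SO₂ term: 0.0129·11.6^0.44·exp(0.046·49-0.3154) = 0.2636
  Cl⁻ term: 0.0175·429.8^0.57·exp(0.008·49+0.085·1.7) = 0.9484
  r_corr = 0.2636 + 0.9484 = 1.212 μm/a
  mass loss = 1.212 μm/a × 7.14 g/cm³ = 8.653 g·m⁻²·a⁻¹
Ordering by g·m⁻²·a⁻¹: zinc (8.65) > copper (3.56)

copper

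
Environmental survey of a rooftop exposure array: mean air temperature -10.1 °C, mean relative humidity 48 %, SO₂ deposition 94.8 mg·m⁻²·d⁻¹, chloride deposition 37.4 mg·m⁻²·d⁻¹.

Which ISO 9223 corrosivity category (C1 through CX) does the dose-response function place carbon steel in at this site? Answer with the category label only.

C2

carbon steel: temperature factor f = +0.150·(-20.1) = -3.0150
  Pd branch = 1.77·Pd^0.52·e^(0.02·RH+f) = 2.418 μm/a
  Cl⁻ term: 0.102·37.4^0.62·exp(0.033·48+0.04·-10.1) = 3.135
  sum: 2.418 + 3.135 → r_corr = 5.553 μm/a
ISO 9223 Table 2 (carbon steel): 1.3 < 5.55 ≤ 25 μm/a ⇒ C2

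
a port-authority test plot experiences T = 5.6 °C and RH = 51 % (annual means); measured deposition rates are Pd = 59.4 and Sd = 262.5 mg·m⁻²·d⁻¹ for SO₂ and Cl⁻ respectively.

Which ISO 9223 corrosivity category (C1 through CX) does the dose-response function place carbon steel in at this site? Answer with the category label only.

C3

carbon steel: temperature factor f = +0.150·(-4.4) = -0.6600
  sulphur-dioxide contribution → 21.22 μm/a
  chloride contribution → 21.71 μm/a
  ⇒ r_corr(carbon steel) = 42.93 μm/a
Category bounds: 25…50 μm/a bracket r_corr ⇒ C3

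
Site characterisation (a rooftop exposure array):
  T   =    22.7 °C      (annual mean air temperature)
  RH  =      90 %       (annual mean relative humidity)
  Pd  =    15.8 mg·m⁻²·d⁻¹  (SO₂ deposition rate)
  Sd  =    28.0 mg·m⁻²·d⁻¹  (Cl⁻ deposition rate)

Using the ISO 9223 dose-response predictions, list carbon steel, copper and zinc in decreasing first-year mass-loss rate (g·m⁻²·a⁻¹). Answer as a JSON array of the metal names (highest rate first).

carbon steel: T>10 °C ⇒ hinge -0.054·(22.7−10) = -0.6858
  sulphur-dioxide contribution → 22.66 μm/a
  chloride contribution → 38.91 μm/a
  total first-year rate 61.56 μm/a
  mass loss = 61.56 μm/a × 7.85 g/cm³ = 483.3 g·m⁻²·a⁻¹
copper: temperature factor f = -0.080·(12.7) = -1.0160
  sulphur-dioxide contribution → 0.7958 μm/a
  chloride contribution → 1.957 μm/a
  ⇒ r_corr(copper) = 2.753 μm/a
  mass loss = 2.753 μm/a × 8.96 g/cm³ = 24.67 g·m⁻²·a⁻¹
zinc: f(T) = -0.071·(T−10) [T>10 °C] = -0.9017
  sulphur-dioxide contribution → 1.108 μm/a
  chloride contribution → 1.654 μm/a
  total first-year rate 2.762 μm/a
  mass loss = 2.762 μm/a × 7.14 g/cm³ = 19.72 g·m⁻²·a⁻¹
Ordering by g·m⁻²·a⁻¹: carbon steel (483) > copper (24.7) > zinc (19.7)

["carbon steel", "copper", "zinc"]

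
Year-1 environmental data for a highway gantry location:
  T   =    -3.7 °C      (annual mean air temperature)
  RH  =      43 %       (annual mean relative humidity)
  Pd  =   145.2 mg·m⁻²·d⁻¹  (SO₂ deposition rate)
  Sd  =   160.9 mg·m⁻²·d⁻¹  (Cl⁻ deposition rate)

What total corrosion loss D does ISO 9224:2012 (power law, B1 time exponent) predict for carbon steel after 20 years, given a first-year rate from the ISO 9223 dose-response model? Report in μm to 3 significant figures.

carbon steel: T≤10 °C ⇒ hinge +0.150·(-3.7−10) = -2.0550
  Pd branch = 1.77·Pd^0.52·e^(0.02·RH+f) = 7.132 μm/a
  Cl⁻ term: 0.102·160.9^0.62·exp(0.033·43+0.04·-3.7) = 8.485
  sum: 7.132 + 8.485 → r_corr = 15.62 μm/a
ISO 9224: D(t) = r_corr · t^b with b = 0.523 (carbon steel, B1)
  D(20) = 15.62 × 20^0.523 = 15.62 × 4.791 = 74.82 μm

D(20) = 74.8 μm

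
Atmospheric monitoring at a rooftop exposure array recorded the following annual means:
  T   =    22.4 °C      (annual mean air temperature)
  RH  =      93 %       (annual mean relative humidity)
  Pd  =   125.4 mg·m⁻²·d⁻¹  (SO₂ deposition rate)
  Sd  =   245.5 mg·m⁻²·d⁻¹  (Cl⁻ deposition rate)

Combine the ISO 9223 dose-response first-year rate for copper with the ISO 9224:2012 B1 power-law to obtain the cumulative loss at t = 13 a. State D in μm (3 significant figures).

D(13) = 30.6 μm

copper: f(T) = -0.080·(T−10) [T>10 °C] = -0.9920
  SO₂ term: 0.0053·125.4^0.26·exp(0.059·93-0.9920) = 1.667
  Sd branch = 0.01025·Sd^0.27·e^(0.036·RH+0.049·T) = 3.861 μm/a
  sum: 1.667 + 3.861 → r_corr = 5.529 μm/a
Long-term exponent b (ISO 9224 Table 2, B1) = 0.667
  D(13) = 5.529 × 13^0.667 = 5.529 × 5.534 = 30.59 μm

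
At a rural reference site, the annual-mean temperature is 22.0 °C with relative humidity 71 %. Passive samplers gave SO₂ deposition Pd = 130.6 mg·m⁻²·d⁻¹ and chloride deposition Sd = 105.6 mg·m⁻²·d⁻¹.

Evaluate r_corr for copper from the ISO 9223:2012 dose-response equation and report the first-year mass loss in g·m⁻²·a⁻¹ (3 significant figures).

copper: T>10 °C ⇒ hinge -0.080·(22.0−10) = -0.9600
  sulphur-dioxide contribution → 0.4751 μm/a
  chloride contribution → 1.366 μm/a
  total first-year rate 1.841 μm/a
Convert to mass loss: 1.841 μm/a × 8.96 g/cm³ = 16.49 g·m⁻²·a⁻¹

r_corr = 16.5 g·m⁻²·a⁻¹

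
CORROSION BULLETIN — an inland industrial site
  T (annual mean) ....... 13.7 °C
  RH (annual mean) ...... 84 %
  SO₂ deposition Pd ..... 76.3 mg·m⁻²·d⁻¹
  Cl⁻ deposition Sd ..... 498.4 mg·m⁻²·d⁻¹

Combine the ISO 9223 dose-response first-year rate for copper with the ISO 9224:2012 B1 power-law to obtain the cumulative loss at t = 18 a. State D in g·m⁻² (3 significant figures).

copper: temperature factor f = -0.080·(3.7) = -0.2960
  Pd branch = 0.0053·Pd^0.26·e^(0.059·RH+f) = 1.728 μm/a
  Cl⁻ term: 0.01025·498.4^0.27·exp(0.036·84+0.049·13.7) = 2.208
  sum: 1.728 + 2.208 → r_corr = 3.936 μm/a
Long-term exponent b (ISO 9224 Table 2, B1) = 0.667
  D(18) = 3.936 × 18^0.667 = 3.936 × 6.875 = 27.06 μm
  Mass loss = 27.06 μm × 8.96 g/cm³ = 242.4 g·m⁻²

D(18) = 242 g·m⁻²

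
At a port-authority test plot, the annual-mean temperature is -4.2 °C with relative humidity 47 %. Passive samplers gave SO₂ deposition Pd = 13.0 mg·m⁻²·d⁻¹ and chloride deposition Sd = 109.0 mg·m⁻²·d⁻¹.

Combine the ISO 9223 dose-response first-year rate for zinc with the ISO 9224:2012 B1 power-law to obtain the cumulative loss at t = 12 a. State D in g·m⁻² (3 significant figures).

D(12) = 24.8 g·m⁻²

zinc: T≤10 °C ⇒ hinge +0.038·(-4.2−10) = -0.5396
  sulphur-dioxide contribution → 0.202 μm/a
  chloride contribution → 0.2586 μm/a
  total first-year rate 0.4606 μm/a
ISO 9224: D(t) = r_corr · t^b with b = 0.813 (zinc, B1)
  D(12) = 0.4606 × 12^0.813 = 0.4606 × 7.54 = 3.473 μm
  Mass loss = 3.473 μm × 7.14 g/cm³ = 24.8 g·m⁻²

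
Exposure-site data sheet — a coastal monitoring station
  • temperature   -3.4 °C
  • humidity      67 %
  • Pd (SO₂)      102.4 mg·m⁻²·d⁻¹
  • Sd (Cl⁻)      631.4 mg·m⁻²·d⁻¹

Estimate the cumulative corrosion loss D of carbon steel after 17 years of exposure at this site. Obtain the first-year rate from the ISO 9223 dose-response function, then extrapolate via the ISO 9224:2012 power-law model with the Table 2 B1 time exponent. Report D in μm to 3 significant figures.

carbon steel: f(T) = +0.150·(T−10) [T≤10 °C] = -2.0100
  Pd branch = 1.77·Pd^0.52·e^(0.02·RH+f) = 10.05 μm/a
  Sd branch = 0.102·Sd^0.62·e^(0.033·RH+0.04·T) = 44.25 μm/a
  sum: 10.05 + 44.25 → r_corr = 54.31 μm/a
Power-law: D(17) = r_corr · 17^0.523
  D(17) = 54.31 × 17^0.523 = 54.31 × 4.401 = 239 μm

D(17) = 239 μm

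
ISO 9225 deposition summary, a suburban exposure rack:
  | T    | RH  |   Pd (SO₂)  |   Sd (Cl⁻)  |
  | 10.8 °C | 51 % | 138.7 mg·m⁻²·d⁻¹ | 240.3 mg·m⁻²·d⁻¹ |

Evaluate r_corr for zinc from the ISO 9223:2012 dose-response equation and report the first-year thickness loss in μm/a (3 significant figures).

r_corr = 2.61 μm/a

zinc: temperature factor f = -0.071·(0.8) = -0.0568
  sulphur-dioxide contribution → 1.115 μm/a
  chloride contribution → 1.499 μm/a
  total first-year rate 2.615 μm/a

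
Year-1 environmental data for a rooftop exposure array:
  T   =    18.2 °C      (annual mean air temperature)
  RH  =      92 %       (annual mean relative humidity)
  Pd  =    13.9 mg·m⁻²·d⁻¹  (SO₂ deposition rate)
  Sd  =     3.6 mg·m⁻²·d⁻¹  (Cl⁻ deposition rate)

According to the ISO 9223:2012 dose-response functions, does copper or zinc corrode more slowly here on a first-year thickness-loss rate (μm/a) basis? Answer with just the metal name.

zinc

copper: T>10 °C ⇒ hinge -0.080·(18.2−10) = -0.6560
  Pd branch = 0.0053·Pd^0.26·e^(0.059·RH+f) = 1.241 μm/a
  Sd branch = 0.01025·Sd^0.27·e^(0.036·RH+0.049·T) = 0.9696 μm/a
  r_corr = 1.241 + 0.9696 = 2.211 μm/a
zinc: T>10 °C ⇒ hinge -0.071·(18.2−10) = -0.5822
  SO₂ term: 0.0129·13.9^0.44·exp(0.046·92-0.5822) = 1.58
  Sd branch = 0.0175·Sd^0.57·e^(0.008·RH+0.085·T) = 0.3561 μm/a
  sum: 1.58 + 0.3561 → r_corr = 1.936 μm/a
Ordering by μm/a: copper (2.21) > zinc (1.94)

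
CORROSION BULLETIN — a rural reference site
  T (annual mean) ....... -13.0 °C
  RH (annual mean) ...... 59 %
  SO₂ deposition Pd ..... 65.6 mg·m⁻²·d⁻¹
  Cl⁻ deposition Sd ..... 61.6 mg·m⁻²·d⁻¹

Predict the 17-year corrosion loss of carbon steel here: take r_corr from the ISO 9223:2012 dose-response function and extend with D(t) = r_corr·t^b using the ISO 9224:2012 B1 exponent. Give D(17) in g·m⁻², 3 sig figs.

D(17) = 245 g·m⁻²

carbon steel: f(T) = +0.150·(T−10) [T≤10 °C] = -3.4500
  sulphur-dioxide contribution → 1.61 μm/a
  chloride contribution → 5.469 μm/a
  total first-year rate 7.079 μm/a
Power-law: D(17) = r_corr · 17^0.523
  D(17) = 7.079 × 17^0.523 = 7.079 × 4.401 = 31.15 μm
  Mass loss = 31.15 μm × 7.85 g/cm³ = 244.5 g·m⁻²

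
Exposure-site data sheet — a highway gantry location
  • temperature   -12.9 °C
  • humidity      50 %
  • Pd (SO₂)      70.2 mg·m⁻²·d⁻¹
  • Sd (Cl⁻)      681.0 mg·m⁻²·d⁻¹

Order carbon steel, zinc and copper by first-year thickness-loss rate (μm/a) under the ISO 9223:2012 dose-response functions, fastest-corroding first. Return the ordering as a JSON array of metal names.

["carbon steel", "zinc", "copper"]

carbon steel: temperature factor f = +0.150·(-22.9) = -3.4350
  Pd branch = 1.77·Pd^0.52·e^(0.02·RH+f) = 1.414 μm/a
  Cl⁻ term: 0.102·681.0^0.62·exp(0.033·50+0.04·-12.9) = 18.1
  sum: 1.414 + 18.1 → r_corr = 19.51 μm/a
zinc: T≤10 °C ⇒ hinge +0.038·(-12.9−10) = -0.8702
  Pd branch = 0.0129·Pd^0.44·e^(0.046·RH+f) = 0.3499 μm/a
  Cl⁻ term: 0.0175·681.0^0.57·exp(0.008·50+0.085·-12.9) = 0.3593
  r_corr = 0.3499 + 0.3593 = 0.7092 μm/a
copper: temperature factor f = +0.126·(-22.9) = -2.8854
  SO₂ term: 0.0053·70.2^0.26·exp(0.059·50-2.8854) = 0.01708
  Cl⁻ term: 0.01025·681.0^0.27·exp(0.036·50+0.049·-12.9) = 0.1918
  sum: 0.01708 + 0.1918 → r_corr = 0.2089 μm/a
Ordering by μm/a: carbon steel (19.5) > zinc (0.709) > copper (0.209)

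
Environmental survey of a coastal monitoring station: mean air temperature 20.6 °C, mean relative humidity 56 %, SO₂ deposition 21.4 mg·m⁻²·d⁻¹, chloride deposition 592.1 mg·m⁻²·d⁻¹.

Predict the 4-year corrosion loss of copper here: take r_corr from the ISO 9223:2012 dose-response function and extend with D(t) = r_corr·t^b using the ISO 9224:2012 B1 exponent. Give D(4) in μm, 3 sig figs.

D(4) = 3.33 μm

copper: T>10 °C ⇒ hinge -0.080·(20.6−10) = -0.8480
  sulphur-dioxide contribution → 0.137 μm/a
  chloride contribution → 1.184 μm/a
  ⇒ r_corr(copper) = 1.321 μm/a
ISO 9224: D(t) = r_corr · t^b with b = 0.667 (copper, B1)
  D(4) = 1.321 × 4^0.667 = 1.321 × 2.521 = 3.329 μm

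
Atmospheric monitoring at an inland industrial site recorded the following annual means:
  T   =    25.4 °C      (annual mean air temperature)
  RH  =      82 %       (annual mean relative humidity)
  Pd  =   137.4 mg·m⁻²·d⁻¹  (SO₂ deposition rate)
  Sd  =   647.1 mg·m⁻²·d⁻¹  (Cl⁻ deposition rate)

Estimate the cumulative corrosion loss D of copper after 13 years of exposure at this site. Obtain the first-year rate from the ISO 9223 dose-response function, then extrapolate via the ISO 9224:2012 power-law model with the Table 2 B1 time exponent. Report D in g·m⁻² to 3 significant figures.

copper: f(T) = -0.080·(T−10) [T>10 °C] = -1.2320
  Pd branch = 0.0053·Pd^0.26·e^(0.059·RH+f) = 0.7018 μm/a
  Sd branch = 0.01025·Sd^0.27·e^(0.036·RH+0.049·T) = 3.911 μm/a
  r_corr = 0.7018 + 3.911 = 4.612 μm/a
Power-law: D(13) = r_corr · 13^0.667
  D(13) = 4.612 × 13^0.667 = 4.612 × 5.534 = 25.52 μm
  Mass loss = 25.52 μm × 8.96 g/cm³ = 228.7 g·m⁻²

D(13) = 229 g·m⁻²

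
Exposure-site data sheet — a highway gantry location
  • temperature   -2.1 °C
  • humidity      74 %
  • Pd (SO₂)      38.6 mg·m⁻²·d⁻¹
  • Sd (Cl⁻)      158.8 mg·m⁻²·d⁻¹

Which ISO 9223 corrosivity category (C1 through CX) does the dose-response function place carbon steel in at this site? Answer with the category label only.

C3

carbon steel: temperature factor f = +0.150·(-12.1) = -1.8150
  sulphur-dioxide contribution → 8.463 μm/a
  chloride contribution → 24.96 μm/a
  ⇒ r_corr(carbon steel) = 33.42 μm/a
33.4 μm/a falls in (25, 50] for carbon steel → category C3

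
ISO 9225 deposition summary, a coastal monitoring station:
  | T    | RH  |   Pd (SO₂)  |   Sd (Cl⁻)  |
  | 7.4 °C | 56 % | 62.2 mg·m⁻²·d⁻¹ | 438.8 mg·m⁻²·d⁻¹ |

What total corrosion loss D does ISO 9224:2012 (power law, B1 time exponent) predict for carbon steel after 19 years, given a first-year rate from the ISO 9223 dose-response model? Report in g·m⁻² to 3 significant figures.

carbon steel: f(T) = +0.150·(T−10) [T≤10 °C] = -0.3900
  Pd branch = 1.77·Pd^0.52·e^(0.02·RH+f) = 31.46 μm/a
  Cl⁻ term: 0.102·438.8^0.62·exp(0.033·56+0.04·7.4) = 37.84
  r_corr = 31.46 + 37.84 = 69.3 μm/a
Power-law: D(19) = r_corr · 19^0.523
  D(19) = 69.3 × 19^0.523 = 69.3 × 4.664 = 323.2 μm
  Mass loss = 323.2 μm × 7.85 g/cm³ = 2537 g·m⁻²

D(19) = 2.54e+03 g·m⁻²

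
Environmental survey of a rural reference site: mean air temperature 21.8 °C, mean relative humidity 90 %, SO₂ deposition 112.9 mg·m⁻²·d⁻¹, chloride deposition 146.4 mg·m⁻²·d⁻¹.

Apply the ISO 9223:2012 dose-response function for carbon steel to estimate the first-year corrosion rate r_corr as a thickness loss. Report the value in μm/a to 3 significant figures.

r_corr = 171 μm/a

carbon steel: T>10 °C ⇒ hinge -0.054·(21.8−10) = -0.6372
  sulphur-dioxide contribution → 66.13 μm/a
  chloride contribution → 104.7 μm/a
  ⇒ r_corr(carbon steel) = 170.8 μm/a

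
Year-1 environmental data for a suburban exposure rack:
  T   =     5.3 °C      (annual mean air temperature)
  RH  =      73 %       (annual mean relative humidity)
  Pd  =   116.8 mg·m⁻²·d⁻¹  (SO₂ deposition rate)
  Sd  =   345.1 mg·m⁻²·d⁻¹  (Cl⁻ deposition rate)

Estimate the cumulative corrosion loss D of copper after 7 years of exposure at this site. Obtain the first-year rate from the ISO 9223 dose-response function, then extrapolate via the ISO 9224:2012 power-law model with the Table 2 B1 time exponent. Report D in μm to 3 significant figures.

D(7) = 6.01 μm

copper: f(T) = +0.126·(T−10) [T≤10 °C] = -0.5922
  Pd branch = 0.0053·Pd^0.26·e^(0.059·RH+f) = 0.7501 μm/a
  Cl⁻ term: 0.01025·345.1^0.27·exp(0.036·73+0.049·5.3) = 0.8914
  sum: 0.7501 + 0.8914 → r_corr = 1.642 μm/a
Long-term exponent b (ISO 9224 Table 2, B1) = 0.667
  D(7) = 1.642 × 7^0.667 = 1.642 × 3.662 = 6.011 μm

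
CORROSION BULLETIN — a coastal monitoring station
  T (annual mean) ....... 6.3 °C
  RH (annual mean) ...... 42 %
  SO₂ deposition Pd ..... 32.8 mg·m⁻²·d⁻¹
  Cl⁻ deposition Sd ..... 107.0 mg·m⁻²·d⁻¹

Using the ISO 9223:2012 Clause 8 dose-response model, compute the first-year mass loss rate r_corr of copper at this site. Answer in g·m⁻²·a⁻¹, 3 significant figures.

r_corr = 2.88 g·m⁻²·a⁻¹

copper: T≤10 °C ⇒ hinge +0.126·(6.3−10) = -0.4662
  sulphur-dioxide contribution → 0.0982 μm/a
  chloride contribution → 0.2236 μm/a
  total first-year rate 0.3218 μm/a
Convert to mass loss: 0.3218 μm/a × 8.96 g/cm³ = 2.883 g·m⁻²·a⁻¹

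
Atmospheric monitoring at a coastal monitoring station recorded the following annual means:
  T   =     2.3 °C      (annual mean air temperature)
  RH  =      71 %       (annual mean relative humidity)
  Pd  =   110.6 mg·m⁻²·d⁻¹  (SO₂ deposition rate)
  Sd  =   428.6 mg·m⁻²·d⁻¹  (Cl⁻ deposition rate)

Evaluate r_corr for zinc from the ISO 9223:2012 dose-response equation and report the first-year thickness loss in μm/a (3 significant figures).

r_corr = 3.19 μm/a

zinc: T≤10 °C ⇒ hinge +0.038·(2.3−10) = -0.2926
  sulphur-dioxide contribution → 2.001 μm/a
  chloride contribution → 1.188 μm/a
  total first-year rate 3.189 μm/a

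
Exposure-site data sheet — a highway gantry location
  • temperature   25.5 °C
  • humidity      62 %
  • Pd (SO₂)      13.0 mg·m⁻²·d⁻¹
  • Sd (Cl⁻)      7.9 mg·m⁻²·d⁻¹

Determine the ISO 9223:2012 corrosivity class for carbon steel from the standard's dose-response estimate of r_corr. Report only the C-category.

carbon steel: temperature factor f = -0.054·(15.5) = -0.8370
  SO₂ term: 1.77·13.0^0.52·exp(0.02·62-0.8370) = 10.05
  Sd branch = 0.102·Sd^0.62·e^(0.033·RH+0.04·T) = 7.883 μm/a
  r_corr = 10.05 + 7.883 = 17.93 μm/a
Category bounds: 1.3…25 μm/a bracket r_corr ⇒ C2

C2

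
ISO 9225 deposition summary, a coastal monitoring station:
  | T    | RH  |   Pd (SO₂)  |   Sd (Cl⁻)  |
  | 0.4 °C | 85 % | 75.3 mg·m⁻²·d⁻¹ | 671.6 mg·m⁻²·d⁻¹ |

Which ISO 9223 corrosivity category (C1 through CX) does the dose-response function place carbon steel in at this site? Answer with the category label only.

C5

carbon steel: T≤10 °C ⇒ hinge +0.150·(0.4−10) = -1.4400
  Pd branch = 1.77·Pd^0.52·e^(0.02·RH+f) = 21.72 μm/a
  Sd branch = 0.102·Sd^0.62·e^(0.033·RH+0.04·T) = 96.95 μm/a
  sum: 21.72 + 96.95 → r_corr = 118.7 μm/a
Category bounds: 80…200 μm/a bracket r_corr ⇒ C5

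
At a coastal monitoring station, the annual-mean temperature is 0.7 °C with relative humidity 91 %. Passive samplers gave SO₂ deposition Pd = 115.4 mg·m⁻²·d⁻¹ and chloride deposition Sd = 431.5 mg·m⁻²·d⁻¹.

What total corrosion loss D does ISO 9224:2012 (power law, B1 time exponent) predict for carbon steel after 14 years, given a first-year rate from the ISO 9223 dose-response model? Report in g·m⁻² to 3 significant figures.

carbon steel: f(T) = +0.150·(T−10) [T≤10 °C] = -1.3950
  sulphur-dioxide contribution → 31.98 μm/a
  chloride contribution → 90.91 μm/a
  total first-year rate 122.9 μm/a
ISO 9224: D(t) = r_corr · t^b with b = 0.523 (carbon steel, B1)
  D(14) = 122.9 × 14^0.523 = 122.9 × 3.976 = 488.6 μm
  Mass loss = 488.6 μm × 7.85 g/cm³ = 3836 g·m⁻²

D(14) = 3.84e+03 g·m⁻²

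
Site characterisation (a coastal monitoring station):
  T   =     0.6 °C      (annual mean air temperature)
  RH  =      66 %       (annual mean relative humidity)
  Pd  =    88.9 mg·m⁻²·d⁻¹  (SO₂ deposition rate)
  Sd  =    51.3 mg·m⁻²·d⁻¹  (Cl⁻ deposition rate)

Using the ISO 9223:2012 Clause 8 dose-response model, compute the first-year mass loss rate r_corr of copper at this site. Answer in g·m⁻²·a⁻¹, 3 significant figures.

copper: T≤10 °C ⇒ hinge +0.126·(0.6−10) = -1.1844
  Pd branch = 0.0053·Pd^0.26·e^(0.059·RH+f) = 0.2557 μm/a
  Cl⁻ term: 0.01025·51.3^0.27·exp(0.036·66+0.049·0.6) = 0.3289
  r_corr = 0.2557 + 0.3289 = 0.5846 μm/a
Convert to mass loss: 0.5846 μm/a × 8.96 g/cm³ = 5.238 g·m⁻²·a⁻¹

r_corr = 5.24 g·m⁻²·a⁻¹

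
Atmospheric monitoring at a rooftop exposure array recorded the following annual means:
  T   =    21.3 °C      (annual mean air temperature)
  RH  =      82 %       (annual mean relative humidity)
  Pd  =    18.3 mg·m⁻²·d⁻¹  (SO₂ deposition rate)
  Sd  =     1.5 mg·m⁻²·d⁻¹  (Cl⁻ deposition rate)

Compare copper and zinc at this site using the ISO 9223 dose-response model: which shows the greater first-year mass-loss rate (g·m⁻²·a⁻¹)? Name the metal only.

copper

copper: f(T) = -0.080·(T−10) [T>10 °C] = -0.9040
  SO₂ term: 0.0053·18.3^0.26·exp(0.059·82-0.9040) = 0.5768
  Cl⁻ term: 0.01025·1.5^0.27·exp(0.036·82+0.049·21.3) = 0.6217
  sum: 0.5768 + 0.6217 → r_corr = 1.199 μm/a
  mass loss = 1.199 μm/a × 8.96 g/cm³ = 10.74 g·m⁻²·a⁻¹
zinc: temperature factor f = -0.071·(11.3) = -0.8023
  SO₂ term: 0.0129·18.3^0.44·exp(0.046·82-0.8023) = 0.9032
  Sd branch = 0.0175·Sd^0.57·e^(0.008·RH+0.085·T) = 0.2598 μm/a
  r_corr = 0.9032 + 0.2598 = 1.163 μm/a
  mass loss = 1.163 μm/a × 7.14 g/cm³ = 8.304 g·m⁻²·a⁻¹
Ordering by g·m⁻²·a⁻¹: copper (10.7) > zinc (8.3)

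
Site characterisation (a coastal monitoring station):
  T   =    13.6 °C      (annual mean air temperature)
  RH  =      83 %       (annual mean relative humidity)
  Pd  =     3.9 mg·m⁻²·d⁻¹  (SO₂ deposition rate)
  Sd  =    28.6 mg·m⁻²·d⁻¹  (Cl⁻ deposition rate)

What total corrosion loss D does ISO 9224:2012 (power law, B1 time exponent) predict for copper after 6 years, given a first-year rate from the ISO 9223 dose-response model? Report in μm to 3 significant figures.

copper: f(T) = -0.080·(T−10) [T>10 °C] = -0.2880
  SO₂ term: 0.0053·3.9^0.26·exp(0.059·83-0.2880) = 0.7579
  Cl⁻ term: 0.01025·28.6^0.27·exp(0.036·83+0.049·13.6) = 0.9796
  sum: 0.7579 + 0.9796 → r_corr = 1.737 μm/a
Long-term exponent b (ISO 9224 Table 2, B1) = 0.667
  D(6) = 1.737 × 6^0.667 = 1.737 × 3.304 = 5.74 μm

D(6) = 5.74 μm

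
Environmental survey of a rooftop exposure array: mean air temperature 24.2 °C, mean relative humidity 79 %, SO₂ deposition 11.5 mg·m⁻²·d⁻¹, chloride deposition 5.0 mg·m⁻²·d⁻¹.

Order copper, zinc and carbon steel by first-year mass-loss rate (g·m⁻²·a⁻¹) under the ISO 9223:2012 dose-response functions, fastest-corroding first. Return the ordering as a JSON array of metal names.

copper: f(T) = -0.080·(T−10) [T>10 °C] = -1.1360
  SO₂ term: 0.0053·11.5^0.26·exp(0.059·79-1.1360) = 0.3396
  Sd branch = 0.01025·Sd^0.27·e^(0.036·RH+0.049·T) = 0.8904 μm/a
  sum: 0.3396 + 0.8904 → r_corr = 1.23 μm/a
  mass loss = 1.23 μm/a × 8.96 g/cm³ = 11.02 g·m⁻²·a⁻¹
zinc: temperature factor f = -0.071·(14.2) = -1.0082
  SO₂ term: 0.0129·11.5^0.44·exp(0.046·79-1.0082) = 0.522
  Sd branch = 0.0175·Sd^0.57·e^(0.008·RH+0.085·T) = 0.6446 μm/a
  sum: 0.522 + 0.6446 → r_corr = 1.167 μm/a
  mass loss = 1.167 μm/a × 7.14 g/cm³ = 8.329 g·m⁻²·a⁻¹
carbon steel: f(T) = -0.054·(T−10) [T>10 °C] = -0.7668
  Pd branch = 1.77·Pd^0.52·e^(0.02·RH+f) = 14.21 μm/a
  Cl⁻ term: 0.102·5.0^0.62·exp(0.033·79+0.04·24.2) = 9.876
  sum: 14.21 + 9.876 → r_corr = 24.09 μm/a
  mass loss = 24.09 μm/a × 7.85 g/cm³ = 189.1 g·m⁻²·a⁻¹
Ordering by g·m⁻²·a⁻¹: carbon steel (189) > copper (11) > zinc (8.33)

["carbon steel", "copper", "zinc"]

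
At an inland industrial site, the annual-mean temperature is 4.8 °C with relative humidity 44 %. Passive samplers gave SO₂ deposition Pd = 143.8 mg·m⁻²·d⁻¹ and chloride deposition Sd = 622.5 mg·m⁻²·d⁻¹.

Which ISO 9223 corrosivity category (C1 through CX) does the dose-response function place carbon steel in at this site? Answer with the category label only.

carbon steel: temperature factor f = +0.150·(-5.2) = -0.7800
  Pd branch = 1.77·Pd^0.52·e^(0.02·RH+f) = 25.91 μm/a
  Sd branch = 0.102·Sd^0.62·e^(0.033·RH+0.04·T) = 28.51 μm/a
  r_corr = 25.91 + 28.51 = 54.41 μm/a
Category bounds: 50…80 μm/a bracket r_corr ⇒ C4

C4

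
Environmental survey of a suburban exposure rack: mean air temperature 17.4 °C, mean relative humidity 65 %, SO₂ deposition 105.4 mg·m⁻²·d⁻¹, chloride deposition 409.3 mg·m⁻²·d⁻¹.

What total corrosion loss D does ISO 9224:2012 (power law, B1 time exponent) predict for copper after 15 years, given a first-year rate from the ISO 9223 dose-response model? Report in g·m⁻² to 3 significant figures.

copper: f(T) = -0.080·(T−10) [T>10 °C] = -0.5920
  sulphur-dioxide contribution → 0.4557 μm/a
  chloride contribution → 1.266 μm/a
  ⇒ r_corr(copper) = 1.722 μm/a
Power-law: D(15) = r_corr · 15^0.667
  D(15) = 1.722 × 15^0.667 = 1.722 × 6.088 = 10.48 μm
  Mass loss = 10.48 μm × 8.96 g/cm³ = 93.92 g·m⁻²

D(15) = 93.9 g·m⁻²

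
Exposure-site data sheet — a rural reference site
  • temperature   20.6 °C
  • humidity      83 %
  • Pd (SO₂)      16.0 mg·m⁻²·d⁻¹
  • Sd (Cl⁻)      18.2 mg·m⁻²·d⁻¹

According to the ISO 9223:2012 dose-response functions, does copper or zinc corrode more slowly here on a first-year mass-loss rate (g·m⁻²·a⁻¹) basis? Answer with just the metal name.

zinc

copper: T>10 °C ⇒ hinge -0.080·(20.6−10) = -0.8480
  sulphur-dioxide contribution → 0.6249 μm/a
  chloride contribution → 1.222 μm/a
  ⇒ r_corr(copper) = 1.847 μm/a
  mass loss = 1.847 μm/a × 8.96 g/cm³ = 16.55 g·m⁻²·a⁻¹
zinc: f(T) = -0.071·(T−10) [T>10 °C] = -0.7526
  sulphur-dioxide contribution → 0.9369 μm/a
  chloride contribution → 1.024 μm/a
  total first-year rate 1.96 μm/a
  mass loss = 1.96 μm/a × 7.14 g/cm³ = 14 g·m⁻²·a⁻¹
Ordering by g·m⁻²·a⁻¹: copper (16.5) > zinc (14)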